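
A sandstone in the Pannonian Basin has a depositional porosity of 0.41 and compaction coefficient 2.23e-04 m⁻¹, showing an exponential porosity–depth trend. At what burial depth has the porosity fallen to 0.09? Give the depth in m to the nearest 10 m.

6800 m

Working in km (1 km = 1000 m; k in km⁻¹ = k in m⁻¹ × 1000):
Invert Athy's law: z = ln(φ₀/φ) / k
z = ln(0.41/0.09) / 0.223 = ln(4.556) / 0.223 = 1.5163 / 0.223 = 6.800 km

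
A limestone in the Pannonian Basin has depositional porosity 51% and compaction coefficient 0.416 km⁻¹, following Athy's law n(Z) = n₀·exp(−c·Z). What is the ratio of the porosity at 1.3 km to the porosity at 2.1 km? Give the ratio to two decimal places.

n(Z₁)/n(Z₂) = e^(−c·Z₁)/e^(−c·Z₂) = e^{c(Z₂−Z₁)}
= exp(0.416 × 0.8) = exp(0.3328) = 1.3949

1.39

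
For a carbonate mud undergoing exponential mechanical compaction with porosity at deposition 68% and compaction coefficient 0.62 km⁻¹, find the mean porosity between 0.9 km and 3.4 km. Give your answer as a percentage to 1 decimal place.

⟨phi⟩ = (1/(z₂−z₁)) ∫ phi₀ e^(−kz) dz = phi₀·(e^(−k·z₁) − e^(−k·z₂)) / (k·(z₂−z₁))
e^(−0.62×0.9) = 0.5724; e^(−0.62×3.4) = 0.1215
⟨phi⟩ = 0.68 × (0.5724 − 0.1215) / (0.62 × 2.5) = 0.68 × 0.2909 = 0.1978

19.8%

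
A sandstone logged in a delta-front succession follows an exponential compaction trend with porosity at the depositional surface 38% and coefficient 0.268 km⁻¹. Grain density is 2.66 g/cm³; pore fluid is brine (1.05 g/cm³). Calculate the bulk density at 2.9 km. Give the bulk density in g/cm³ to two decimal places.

Porosity at depth: n = 0.38·exp(−0.268×2.9) = 0.38×0.4597 = 0.1747
Bulk density: ρ_b = (1−n)ρ_g + n·ρ_f = 0.8253×2.66 + 0.1747×1.05
       = 2.195 + 0.183 = 2.379 g/cm³

2.38 g/cm³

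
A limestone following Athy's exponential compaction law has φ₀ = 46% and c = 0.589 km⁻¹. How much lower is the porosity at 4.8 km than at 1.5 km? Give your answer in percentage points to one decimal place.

16.3 percentage points

φ(1.5) = 0.46·e^(−0.589×1.5) = 0.1901
φ(4.8) = 0.46·e^(−0.589×4.8) = 0.0272
Δφ = 0.1901 − 0.0272 = 0.1629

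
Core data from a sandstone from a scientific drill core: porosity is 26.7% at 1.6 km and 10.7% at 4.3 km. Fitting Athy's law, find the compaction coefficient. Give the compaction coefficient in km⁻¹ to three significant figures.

0.339 km⁻¹

Athy: phi(Z) = phi₀ e^(−cZ) ⇒ phi₁/phi₂ = e^{c(Z₂−Z₁)} ⇒ c = ln(phi₁/phi₂)/(Z₂−Z₁)
c = ln(0.267/0.107) / (4.3 − 1.6) = ln(2.495) / 2.7 = 0.9144 / 2.7 = 0.3387 km⁻¹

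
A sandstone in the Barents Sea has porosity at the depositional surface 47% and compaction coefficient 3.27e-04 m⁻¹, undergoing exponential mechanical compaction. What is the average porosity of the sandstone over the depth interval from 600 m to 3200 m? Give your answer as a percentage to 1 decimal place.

Working in km (1 km = 1000 m; k in km⁻¹ = k in m⁻¹ × 1000):
⟨n⟩ = (1/(Z₂−Z₁)) ∫ n₀ e^(−kZ) dZ = n₀·(e^(−k·Z₁) − e^(−k·Z₂)) / (k·(Z₂−Z₁))
e^(−0.327×0.6) = 0.8218; e^(−0.327×3.2) = 0.3512
⟨n⟩ = 0.47 × (0.8218 − 0.3512) / (0.327 × 2.6) = 0.47 × 0.5536 = 0.2602

26.0%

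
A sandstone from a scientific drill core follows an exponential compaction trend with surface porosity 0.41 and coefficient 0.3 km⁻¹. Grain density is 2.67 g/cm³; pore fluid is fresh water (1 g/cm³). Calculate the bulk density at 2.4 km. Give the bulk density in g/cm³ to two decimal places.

2.34 g/cm³

Porosity at depth: n = 0.41·exp(−0.3×2.4) = 0.41×0.4868 = 0.1996
Bulk density: ρ_b = (1−n)ρ_g + n·ρ_f = 0.8004×2.67 + 0.1996×1
       = 2.137 + 0.200 = 2.337 g/cm³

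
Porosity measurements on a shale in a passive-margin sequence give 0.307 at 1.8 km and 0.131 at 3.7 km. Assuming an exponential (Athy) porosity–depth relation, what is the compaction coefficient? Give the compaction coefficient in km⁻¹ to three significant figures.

Athy: n(z) = n₀ e^(−cz) ⇒ n₁/n₂ = e^{c(z₂−z₁)} ⇒ c = ln(n₁/n₂)/(z₂−z₁)
c = ln(0.307/0.131) / (3.7 − 1.8) = ln(2.344) / 1.9 = 0.8517 / 1.9 = 0.4482 km⁻¹

0.448 km⁻¹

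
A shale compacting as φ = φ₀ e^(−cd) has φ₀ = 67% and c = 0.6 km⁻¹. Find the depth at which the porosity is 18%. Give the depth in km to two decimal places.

Invert Athy's law: d = ln(φ₀/φ) / c
d = ln(0.67/0.18) / 0.6 = ln(3.722) / 0.6 = 1.3143 / 0.6 = 2.191 km

2.19 km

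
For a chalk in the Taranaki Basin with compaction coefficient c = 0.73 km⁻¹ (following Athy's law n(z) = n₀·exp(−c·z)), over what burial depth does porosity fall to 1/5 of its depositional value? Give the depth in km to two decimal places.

2.20 km

n/n₀ = 1/5 ⇒ exp(−c·z) = 1/5 ⇒ z = ln(5) / c
z = 1.6094 / 0.73 = 2.205 km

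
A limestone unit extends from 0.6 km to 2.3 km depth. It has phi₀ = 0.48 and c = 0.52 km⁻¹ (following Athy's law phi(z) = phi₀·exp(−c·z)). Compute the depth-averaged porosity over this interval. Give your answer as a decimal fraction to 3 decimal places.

0.233

⟨phi⟩ = (1/(z₂−z₁)) ∫ phi₀ e^(−cz) dz = phi₀·(e^(−c·z₁) − e^(−c·z₂)) / (c·(z₂−z₁))
e^(−0.52×0.6) = 0.7320; e^(−0.52×2.3) = 0.3024
⟨phi⟩ = 0.48 × (0.7320 − 0.3024) / (0.52 × 1.7) = 0.48 × 0.4860 = 0.2333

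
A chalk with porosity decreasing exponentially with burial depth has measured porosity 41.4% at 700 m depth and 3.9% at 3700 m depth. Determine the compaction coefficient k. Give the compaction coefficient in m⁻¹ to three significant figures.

0.000787 m⁻¹

Working in km (1 km = 1000 m; k in km⁻¹ = k in m⁻¹ × 1000):
Athy: φ(Z) = φ₀ e^(−kZ) ⇒ φ₁/φ₂ = e^{k(Z₂−Z₁)} ⇒ k = ln(φ₁/φ₂)/(Z₂−Z₁)
k = ln(0.414/0.039) / (3.7 − 0.7) = ln(10.62) / 3 = 2.3623 / 3 = 0.7874 km⁻¹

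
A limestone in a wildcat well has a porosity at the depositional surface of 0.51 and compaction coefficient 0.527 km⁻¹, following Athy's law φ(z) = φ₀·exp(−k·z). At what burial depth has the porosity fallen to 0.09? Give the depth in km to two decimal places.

3.29 km

Invert Athy's law: z = ln(φ₀/φ) / k
z = ln(0.51/0.09) / 0.527 = ln(5.667) / 0.527 = 1.7346 / 0.527 = 3.291 km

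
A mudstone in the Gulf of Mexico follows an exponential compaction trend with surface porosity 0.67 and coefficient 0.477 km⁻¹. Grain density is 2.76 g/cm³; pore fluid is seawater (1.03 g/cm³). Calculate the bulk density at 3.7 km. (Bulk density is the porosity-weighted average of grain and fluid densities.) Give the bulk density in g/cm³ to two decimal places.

2.56 g/cm³

Porosity at depth: n = 0.67·exp(−0.477×3.7) = 0.67×0.1712 = 0.1147
Bulk density: ρ_b = (1−n)ρ_g + n·ρ_f = 0.8853×2.76 + 0.1147×1.03
       = 2.443 + 0.118 = 2.562 g/cm³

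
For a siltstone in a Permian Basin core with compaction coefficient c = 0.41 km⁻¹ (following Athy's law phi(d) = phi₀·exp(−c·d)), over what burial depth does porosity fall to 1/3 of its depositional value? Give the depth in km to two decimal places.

phi/phi₀ = 1/3 ⇒ exp(−c·d) = 1/3 ⇒ d = ln(3) / c
d = 1.0986 / 0.41 = 2.680 km

2.68 km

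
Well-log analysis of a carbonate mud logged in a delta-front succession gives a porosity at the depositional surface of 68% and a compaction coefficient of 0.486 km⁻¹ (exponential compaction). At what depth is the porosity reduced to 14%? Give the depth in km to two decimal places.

3.25 km

Invert Athy's law: z = ln(φ₀/φ) / β
z = ln(0.68/0.14) / 0.486 = ln(4.857) / 0.486 = 1.5805 / 0.486 = 3.252 km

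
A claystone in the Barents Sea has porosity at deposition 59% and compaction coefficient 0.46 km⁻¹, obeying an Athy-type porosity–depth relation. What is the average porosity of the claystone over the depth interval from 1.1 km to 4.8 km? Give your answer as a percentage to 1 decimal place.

17.1%

⟨φ⟩ = (1/(z₂−z₁)) ∫ φ₀ e^(−βz) dz = φ₀·(e^(−β·z₁) − e^(−β·z₂)) / (β·(z₂−z₁))
e^(−0.46×1.1) = 0.6029; e^(−0.46×4.8) = 0.1099
⟨φ⟩ = 0.59 × (0.6029 − 0.1099) / (0.46 × 3.7) = 0.59 × 0.2896 = 0.1709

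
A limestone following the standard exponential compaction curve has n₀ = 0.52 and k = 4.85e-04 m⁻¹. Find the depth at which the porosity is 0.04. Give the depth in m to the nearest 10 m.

5290 m

Working in km (1 km = 1000 m; k in km⁻¹ = k in m⁻¹ × 1000):
Invert Athy's law: Z = ln(n₀/n) / k
Z = ln(0.52/0.04) / 0.485 = ln(13) / 0.485 = 2.5649 / 0.485 = 5.289 km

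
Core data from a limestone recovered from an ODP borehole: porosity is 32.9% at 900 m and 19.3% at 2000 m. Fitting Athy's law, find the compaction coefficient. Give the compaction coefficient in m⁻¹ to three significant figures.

Working in km (1 km = 1000 m; c in km⁻¹ = c in m⁻¹ × 1000):
Athy: n(d) = n₀ e^(−cd) ⇒ n₁/n₂ = e^{c(d₂−d₁)} ⇒ c = ln(n₁/n₂)/(d₂−d₁)
c = ln(0.329/0.193) / (2 − 0.9) = ln(1.705) / 1.1 = 0.5334 / 1.1 = 0.4849 km⁻¹

0.000485 m⁻¹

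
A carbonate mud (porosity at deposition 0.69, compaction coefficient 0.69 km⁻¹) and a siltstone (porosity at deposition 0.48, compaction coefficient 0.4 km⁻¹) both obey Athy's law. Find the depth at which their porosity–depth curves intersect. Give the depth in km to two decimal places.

1.25 km

Set φ₀ₐ e^(−kₐZ) = φ₀ᵦ e^(−kᵦZ) ⇒ ln(φ₀ₐ/φ₀ᵦ) = (kₐ − kᵦ)·Z
Z = ln(0.69/0.48) / (0.69 − 0.4) = 0.3629 / 0.29 = 1.251 km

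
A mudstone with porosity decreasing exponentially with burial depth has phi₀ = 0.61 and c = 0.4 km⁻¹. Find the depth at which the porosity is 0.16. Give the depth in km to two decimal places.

Invert Athy's law: Z = ln(phi₀/phi) / c
Z = ln(0.61/0.16) / 0.4 = ln(3.812) / 0.4 = 1.3383 / 0.4 = 3.346 km

3.35 km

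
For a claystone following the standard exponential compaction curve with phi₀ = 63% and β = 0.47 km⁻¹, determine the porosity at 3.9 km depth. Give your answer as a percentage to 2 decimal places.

phi = phi₀·exp(−β·Z) = 0.63 × exp(−0.47 × 3.9) = 0.63 × exp(−1.833)
  = 0.63 × 0.1599 = 0.1008

10.08%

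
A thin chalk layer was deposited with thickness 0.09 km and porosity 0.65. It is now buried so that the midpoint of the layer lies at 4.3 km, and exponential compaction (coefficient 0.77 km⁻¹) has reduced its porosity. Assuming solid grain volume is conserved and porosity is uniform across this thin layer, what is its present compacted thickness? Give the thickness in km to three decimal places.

Porosity at 4.3 km: n = 0.65·exp(−0.77×4.3) = 0.0237
Solid-volume conservation: h(1−n) = h₀(1−n₀) ⇒ h = h₀·(1−n₀)/(1−n)
h = 0.09 × (1 − 0.65)/(1 − 0.0237) = 0.09 × 0.3585 = 0.0323 km

0.032 km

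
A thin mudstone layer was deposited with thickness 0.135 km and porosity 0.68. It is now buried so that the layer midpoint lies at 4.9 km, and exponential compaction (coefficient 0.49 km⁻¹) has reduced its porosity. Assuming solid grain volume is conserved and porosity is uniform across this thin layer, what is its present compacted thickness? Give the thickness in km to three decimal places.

0.046 km

Porosity at 4.9 km: phi = 0.68·exp(−0.49×4.9) = 0.0616
Solid-volume conservation: h(1−phi) = h₀(1−phi₀) ⇒ h = h₀·(1−phi₀)/(1−phi)
h = 0.135 × (1 − 0.68)/(1 − 0.0616) = 0.135 × 0.3410 = 0.0460 km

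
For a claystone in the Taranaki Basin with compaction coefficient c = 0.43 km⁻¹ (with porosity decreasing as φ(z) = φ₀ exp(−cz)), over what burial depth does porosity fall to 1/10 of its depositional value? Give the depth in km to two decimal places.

φ/φ₀ = 1/10 ⇒ exp(−c·z) = 1/10 ⇒ z = ln(10) / c
z = 2.3026 / 0.43 = 5.355 km

5.35 km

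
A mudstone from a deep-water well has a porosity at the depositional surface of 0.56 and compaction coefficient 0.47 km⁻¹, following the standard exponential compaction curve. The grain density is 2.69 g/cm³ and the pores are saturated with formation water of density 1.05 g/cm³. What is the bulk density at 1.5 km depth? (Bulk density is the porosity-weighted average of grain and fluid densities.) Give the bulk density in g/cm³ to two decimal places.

Porosity at depth: phi = 0.56·exp(−0.47×1.5) = 0.56×0.4941 = 0.2767
Bulk density: ρ_b = (1−phi)ρ_g + phi·ρ_f = 0.7233×2.69 + 0.2767×1.05
       = 1.946 + 0.291 = 2.236 g/cm³

2.24 g/cm³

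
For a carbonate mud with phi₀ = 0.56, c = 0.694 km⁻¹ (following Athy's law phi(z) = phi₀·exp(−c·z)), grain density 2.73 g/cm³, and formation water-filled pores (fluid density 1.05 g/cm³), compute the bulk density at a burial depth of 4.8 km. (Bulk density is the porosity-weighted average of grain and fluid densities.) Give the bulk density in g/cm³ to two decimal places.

2.70 g/cm³

Porosity at depth: phi = 0.56·exp(−0.694×4.8) = 0.56×0.0358 = 0.0200
Bulk density: ρ_b = (1−phi)ρ_g + phi·ρ_f = 0.9800×2.73 + 0.0200×1.05
       = 2.675 + 0.021 = 2.696 g/cm³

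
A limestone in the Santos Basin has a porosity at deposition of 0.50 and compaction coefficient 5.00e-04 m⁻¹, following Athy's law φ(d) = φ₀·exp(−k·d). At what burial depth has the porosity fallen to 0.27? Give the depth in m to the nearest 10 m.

1230 m

Working in km (1 km = 1000 m; k in km⁻¹ = k in m⁻¹ × 1000):
Invert Athy's law: d = ln(φ₀/φ) / k
d = ln(0.5/0.27) / 0.5 = ln(1.852) / 0.5 = 0.6162 / 0.5 = 1.232 km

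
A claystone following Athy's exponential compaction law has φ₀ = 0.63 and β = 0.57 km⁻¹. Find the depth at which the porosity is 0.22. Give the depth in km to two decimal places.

Invert Athy's law: z = ln(φ₀/φ) / β
z = ln(0.63/0.22) / 0.57 = ln(2.864) / 0.57 = 1.0521 / 0.57 = 1.846 km

1.85 km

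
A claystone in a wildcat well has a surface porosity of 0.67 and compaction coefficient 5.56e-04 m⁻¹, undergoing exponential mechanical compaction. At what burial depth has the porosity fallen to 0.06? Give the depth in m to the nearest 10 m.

4340 m

Working in km (1 km = 1000 m; β in km⁻¹ = β in m⁻¹ × 1000):
Invert Athy's law: z = ln(n₀/n) / β
z = ln(0.67/0.06) / 0.556 = ln(11.17) / 0.556 = 2.4129 / 0.556 = 4.340 km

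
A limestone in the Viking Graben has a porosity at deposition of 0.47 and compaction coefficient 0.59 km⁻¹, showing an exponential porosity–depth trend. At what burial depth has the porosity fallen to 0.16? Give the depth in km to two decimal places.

1.83 km

Invert Athy's law: z = ln(phi₀/phi) / c
z = ln(0.47/0.16) / 0.59 = ln(2.937) / 0.59 = 1.0776 / 0.59 = 1.826 km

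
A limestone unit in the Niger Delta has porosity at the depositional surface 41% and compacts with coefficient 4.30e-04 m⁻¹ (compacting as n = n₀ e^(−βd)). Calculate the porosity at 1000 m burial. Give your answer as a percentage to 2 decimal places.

Working in km (1 km = 1000 m; β in km⁻¹ = β in m⁻¹ × 1000):
n = n₀·exp(−β·d) = 0.41 × exp(−0.43 × 1) = 0.41 × exp(−0.43)
  = 0.41 × 0.6505 = 0.2667

26.67%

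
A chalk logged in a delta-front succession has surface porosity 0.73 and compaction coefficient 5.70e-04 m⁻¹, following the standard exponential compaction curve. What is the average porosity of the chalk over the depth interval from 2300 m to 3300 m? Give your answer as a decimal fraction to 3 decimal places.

0.150

Working in km (1 km = 1000 m; β in km⁻¹ = β in m⁻¹ × 1000):
⟨φ⟩ = (1/(d₂−d₁)) ∫ φ₀ e^(−βd) dd = φ₀·(e^(−β·d₁) − e^(−β·d₂)) / (β·(d₂−d₁))
e^(−0.57×2.3) = 0.2696; e^(−0.57×3.3) = 0.1524
⟨φ⟩ = 0.73 × (0.2696 − 0.1524) / (0.57 × 1) = 0.73 × 0.2055 = 0.1500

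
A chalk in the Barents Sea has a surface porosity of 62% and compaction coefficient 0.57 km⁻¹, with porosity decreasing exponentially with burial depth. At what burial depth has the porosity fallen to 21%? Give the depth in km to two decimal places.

1.90 km

Invert Athy's law: d = ln(φ₀/φ) / k
d = ln(0.62/0.21) / 0.57 = ln(2.952) / 0.57 = 1.0826 / 0.57 = 1.899 km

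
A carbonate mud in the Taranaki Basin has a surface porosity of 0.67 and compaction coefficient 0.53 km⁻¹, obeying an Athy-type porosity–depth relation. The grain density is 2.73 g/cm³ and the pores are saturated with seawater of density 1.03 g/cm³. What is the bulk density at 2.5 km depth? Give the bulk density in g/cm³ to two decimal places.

Porosity at depth: φ = 0.67·exp(−0.53×2.5) = 0.67×0.2658 = 0.1781
Bulk density: ρ_b = (1−φ)ρ_g + φ·ρ_f = 0.8219×2.73 + 0.1781×1.03
       = 2.244 + 0.183 = 2.427 g/cm³

2.43 g/cm³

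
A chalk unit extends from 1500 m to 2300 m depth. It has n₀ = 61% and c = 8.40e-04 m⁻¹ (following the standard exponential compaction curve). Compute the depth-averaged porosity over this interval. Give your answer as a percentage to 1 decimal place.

Working in km (1 km = 1000 m; c in km⁻¹ = c in m⁻¹ × 1000):
⟨n⟩ = (1/(d₂−d₁)) ∫ n₀ e^(−cd) dd = n₀·(e^(−c·d₁) − e^(−c·d₂)) / (c·(d₂−d₁))
e^(−0.84×1.5) = 0.2837; e^(−0.84×2.3) = 0.1449
⟨n⟩ = 0.61 × (0.2837 − 0.1449) / (0.84 × 0.8) = 0.61 × 0.2065 = 0.1260

12.6%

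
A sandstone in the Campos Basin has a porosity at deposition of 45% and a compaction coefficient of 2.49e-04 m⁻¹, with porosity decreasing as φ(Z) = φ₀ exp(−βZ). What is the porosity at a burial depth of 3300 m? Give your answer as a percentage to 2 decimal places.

19.79%

Working in km (1 km = 1000 m; β in km⁻¹ = β in m⁻¹ × 1000):
φ = φ₀·exp(−β·Z) = 0.45 × exp(−0.249 × 3.3) = 0.45 × exp(−0.8217)
  = 0.45 × 0.4397 = 0.1979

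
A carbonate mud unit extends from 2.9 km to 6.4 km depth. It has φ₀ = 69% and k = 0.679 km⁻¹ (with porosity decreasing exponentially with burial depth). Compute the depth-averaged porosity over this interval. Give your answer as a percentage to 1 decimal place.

3.7%

⟨φ⟩ = (1/(z₂−z₁)) ∫ φ₀ e^(−kz) dz = φ₀·(e^(−k·z₁) − e^(−k·z₂)) / (k·(z₂−z₁))
e^(−0.679×2.9) = 0.1396; e^(−0.679×6.4) = 0.0130
⟨φ⟩ = 0.69 × (0.1396 − 0.0130) / (0.679 × 3.5) = 0.69 × 0.0533 = 0.0368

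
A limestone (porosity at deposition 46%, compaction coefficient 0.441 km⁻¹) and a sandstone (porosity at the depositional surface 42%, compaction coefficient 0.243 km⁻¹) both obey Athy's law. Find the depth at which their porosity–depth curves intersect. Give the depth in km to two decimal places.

Set φ₀ₐ e^(−kₐZ) = φ₀ᵦ e^(−kᵦZ) ⇒ ln(φ₀ₐ/φ₀ᵦ) = (kₐ − kᵦ)·Z
Z = ln(0.46/0.42) / (0.441 − 0.243) = 0.0910 / 0.198 = 0.459 km

0.46 km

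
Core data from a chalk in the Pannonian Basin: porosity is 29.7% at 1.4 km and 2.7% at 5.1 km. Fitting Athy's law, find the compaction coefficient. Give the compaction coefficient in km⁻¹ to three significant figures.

0.648 km⁻¹

Athy: phi(z) = phi₀ e^(−kz) ⇒ phi₁/phi₂ = e^{k(z₂−z₁)} ⇒ k = ln(phi₁/phi₂)/(z₂−z₁)
k = ln(0.297/0.027) / (5.1 − 1.4) = ln(11) / 3.7 = 2.3979 / 3.7 = 0.6481 km⁻¹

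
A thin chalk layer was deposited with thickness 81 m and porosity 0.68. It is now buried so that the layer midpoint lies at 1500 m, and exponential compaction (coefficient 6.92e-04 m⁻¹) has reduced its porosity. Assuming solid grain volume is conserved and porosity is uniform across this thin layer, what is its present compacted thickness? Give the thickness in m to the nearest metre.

34 m

Working in km (1 km = 1000 m; β in km⁻¹ = β in m⁻¹ × 1000):
Porosity at 1.5 km: n = 0.68·exp(−0.692×1.5) = 0.2408
Solid-volume conservation: h(1−n) = h₀(1−n₀) ⇒ h = h₀·(1−n₀)/(1−n)
h = 0.081 × (1 − 0.68)/(1 − 0.2408) = 0.081 × 0.4215 = 0.0341 km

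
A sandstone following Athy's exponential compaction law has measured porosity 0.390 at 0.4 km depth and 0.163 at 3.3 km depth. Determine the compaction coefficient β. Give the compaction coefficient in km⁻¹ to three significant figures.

Athy: φ(d) = φ₀ e^(−βd) ⇒ φ₁/φ₂ = e^{β(d₂−d₁)} ⇒ β = ln(φ₁/φ₂)/(d₂−d₁)
β = ln(0.39/0.163) / (3.3 − 0.4) = ln(2.393) / 2.9 = 0.8724 / 2.9 = 0.3008 km⁻¹

0.301 km⁻¹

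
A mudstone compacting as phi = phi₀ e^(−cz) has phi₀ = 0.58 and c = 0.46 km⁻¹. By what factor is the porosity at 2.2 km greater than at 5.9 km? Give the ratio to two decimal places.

phi(z₁)/phi(z₂) = e^(−c·z₁)/e^(−c·z₂) = e^{c(z₂−z₁)}
= exp(0.46 × 3.7) = exp(1.702) = 5.4849

5.48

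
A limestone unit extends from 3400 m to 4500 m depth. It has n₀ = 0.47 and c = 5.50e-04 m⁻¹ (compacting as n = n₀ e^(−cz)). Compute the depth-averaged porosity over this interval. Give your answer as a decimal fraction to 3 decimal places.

0.054

Working in km (1 km = 1000 m; c in km⁻¹ = c in m⁻¹ × 1000):
⟨n⟩ = (1/(z₂−z₁)) ∫ n₀ e^(−cz) dz = n₀·(e^(−c·z₁) − e^(−c·z₂)) / (c·(z₂−z₁))
e^(−0.55×3.4) = 0.1541; e^(−0.55×4.5) = 0.0842
⟨n⟩ = 0.47 × (0.1541 − 0.0842) / (0.55 × 1.1) = 0.47 × 0.1156 = 0.0543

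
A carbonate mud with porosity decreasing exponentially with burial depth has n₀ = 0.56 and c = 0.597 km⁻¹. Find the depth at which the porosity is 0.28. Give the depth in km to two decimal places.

1.16 km

Invert Athy's law: z = ln(n₀/n) / c
z = ln(0.56/0.28) / 0.597 = ln(2) / 0.597 = 0.6931 / 0.597 = 1.161 km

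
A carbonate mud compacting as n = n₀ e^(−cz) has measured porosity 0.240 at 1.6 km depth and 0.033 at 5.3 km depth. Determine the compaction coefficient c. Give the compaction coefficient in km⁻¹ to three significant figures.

0.536 km⁻¹

Athy: n(z) = n₀ e^(−cz) ⇒ n₁/n₂ = e^{c(z₂−z₁)} ⇒ c = ln(n₁/n₂)/(z₂−z₁)
c = ln(0.24/0.033) / (5.3 − 1.6) = ln(7.273) / 3.7 = 1.9841 / 3.7 = 0.5363 km⁻¹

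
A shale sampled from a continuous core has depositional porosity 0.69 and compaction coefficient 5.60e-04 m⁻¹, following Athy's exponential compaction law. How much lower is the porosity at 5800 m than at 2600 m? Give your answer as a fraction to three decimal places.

Working in km (1 km = 1000 m; β in km⁻¹ = β in m⁻¹ × 1000):
phi(2.6) = 0.69·e^(−0.56×2.6) = 0.1609
phi(5.8) = 0.69·e^(−0.56×5.8) = 0.0268
Δphi = 0.1609 − 0.0268 = 0.1341

0.134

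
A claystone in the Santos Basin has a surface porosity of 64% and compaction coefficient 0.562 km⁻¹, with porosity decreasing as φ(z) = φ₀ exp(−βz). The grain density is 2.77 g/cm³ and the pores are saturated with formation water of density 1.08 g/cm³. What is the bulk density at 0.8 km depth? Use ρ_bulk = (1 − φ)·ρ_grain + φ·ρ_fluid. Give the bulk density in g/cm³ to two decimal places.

Porosity at depth: φ = 0.64·exp(−0.562×0.8) = 0.64×0.6379 = 0.4082
Bulk density: ρ_b = (1−φ)ρ_g + φ·ρ_f = 0.5918×2.77 + 0.4082×1.08
       = 1.639 + 0.441 = 2.080 g/cm³

2.08 g/cm³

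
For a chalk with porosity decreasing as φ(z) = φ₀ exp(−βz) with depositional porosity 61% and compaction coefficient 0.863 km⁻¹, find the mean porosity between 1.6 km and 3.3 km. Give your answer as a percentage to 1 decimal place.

⟨φ⟩ = (1/(z₂−z₁)) ∫ φ₀ e^(−βz) dz = φ₀·(e^(−β·z₁) − e^(−β·z₂)) / (β·(z₂−z₁))
e^(−0.863×1.6) = 0.2514; e^(−0.863×3.3) = 0.0580
⟨φ⟩ = 0.61 × (0.2514 − 0.0580) / (0.863 × 1.7) = 0.61 × 0.1318 = 0.0804

8.0%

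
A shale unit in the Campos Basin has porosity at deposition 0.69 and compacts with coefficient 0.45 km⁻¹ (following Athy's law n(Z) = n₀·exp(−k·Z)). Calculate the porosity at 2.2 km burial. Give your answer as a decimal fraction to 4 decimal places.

n = n₀·exp(−k·Z) = 0.69 × exp(−0.45 × 2.2) = 0.69 × exp(−0.99)
  = 0.69 × 0.3716 = 0.2564

0.2564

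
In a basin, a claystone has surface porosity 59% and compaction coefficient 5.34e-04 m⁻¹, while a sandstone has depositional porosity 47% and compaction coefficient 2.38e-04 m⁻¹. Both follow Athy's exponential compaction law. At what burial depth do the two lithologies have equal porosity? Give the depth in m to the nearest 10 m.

Working in km (1 km = 1000 m; k in km⁻¹ = k in m⁻¹ × 1000):
Set φ₀ₐ e^(−kₐZ) = φ₀ᵦ e^(−kᵦZ) ⇒ ln(φ₀ₐ/φ₀ᵦ) = (kₐ − kᵦ)·Z
Z = ln(0.59/0.47) / (0.534 − 0.238) = 0.2274 / 0.296 = 0.768 km

770 m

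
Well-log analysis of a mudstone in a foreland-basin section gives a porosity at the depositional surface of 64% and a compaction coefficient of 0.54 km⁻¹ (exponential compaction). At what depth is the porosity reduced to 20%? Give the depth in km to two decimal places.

Invert Athy's law: z = ln(n₀/n) / c
z = ln(0.64/0.2) / 0.54 = ln(3.2) / 0.54 = 1.1632 / 0.54 = 2.154 km

2.15 km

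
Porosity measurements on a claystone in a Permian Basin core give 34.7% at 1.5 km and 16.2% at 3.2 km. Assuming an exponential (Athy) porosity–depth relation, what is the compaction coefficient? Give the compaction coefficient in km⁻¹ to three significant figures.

Athy: φ(z) = φ₀ e^(−kz) ⇒ φ₁/φ₂ = e^{k(z₂−z₁)} ⇒ k = ln(φ₁/φ₂)/(z₂−z₁)
k = ln(0.347/0.162) / (3.2 − 1.5) = ln(2.142) / 1.7 = 0.7617 / 1.7 = 0.4481 km⁻¹

0.448 km⁻¹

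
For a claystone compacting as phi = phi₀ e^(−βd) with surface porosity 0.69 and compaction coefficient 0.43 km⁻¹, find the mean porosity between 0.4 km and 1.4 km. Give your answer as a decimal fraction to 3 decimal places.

⟨phi⟩ = (1/(d₂−d₁)) ∫ phi₀ e^(−βd) dd = phi₀·(e^(−β·d₁) − e^(−β·d₂)) / (β·(d₂−d₁))
e^(−0.43×0.4) = 0.8420; e^(−0.43×1.4) = 0.5477
⟨phi⟩ = 0.69 × (0.8420 − 0.5477) / (0.43 × 1) = 0.69 × 0.6843 = 0.4722

0.472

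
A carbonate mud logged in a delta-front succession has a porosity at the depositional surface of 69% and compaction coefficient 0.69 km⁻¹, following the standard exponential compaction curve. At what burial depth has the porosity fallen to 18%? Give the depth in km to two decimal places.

Invert Athy's law: d = ln(phi₀/phi) / c
d = ln(0.69/0.18) / 0.69 = ln(3.833) / 0.69 = 1.3437 / 0.69 = 1.947 km

1.95 km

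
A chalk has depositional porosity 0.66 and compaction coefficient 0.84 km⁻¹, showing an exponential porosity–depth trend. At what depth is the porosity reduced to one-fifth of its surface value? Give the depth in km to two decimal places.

φ/φ₀ = 1/5 ⇒ exp(−k·z) = 1/5 ⇒ z = ln(5) / k
z = 1.6094 / 0.84 = 1.916 km

1.92 km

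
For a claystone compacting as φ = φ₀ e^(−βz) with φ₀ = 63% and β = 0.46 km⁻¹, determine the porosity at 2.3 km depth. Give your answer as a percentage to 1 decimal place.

φ = φ₀·exp(−β·z) = 0.63 × exp(−0.46 × 2.3) = 0.63 × exp(−1.058)
  = 0.63 × 0.3471 = 0.2187

21.9%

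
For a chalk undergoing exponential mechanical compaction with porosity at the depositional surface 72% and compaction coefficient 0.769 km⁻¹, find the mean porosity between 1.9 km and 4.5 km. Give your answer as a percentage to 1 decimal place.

⟨n⟩ = (1/(Z₂−Z₁)) ∫ n₀ e^(−cZ) dZ = n₀·(e^(−c·Z₁) − e^(−c·Z₂)) / (c·(Z₂−Z₁))
e^(−0.769×1.9) = 0.2320; e^(−0.769×4.5) = 0.0314
⟨n⟩ = 0.72 × (0.2320 − 0.0314) / (0.769 × 2.6) = 0.72 × 0.1003 = 0.0722

7.2%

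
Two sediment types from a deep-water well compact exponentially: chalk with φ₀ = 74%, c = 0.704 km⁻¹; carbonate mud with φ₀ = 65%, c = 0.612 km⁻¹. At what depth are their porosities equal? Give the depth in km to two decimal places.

1.41 km

Set φ₀ₐ e^(−cₐd) = φ₀ᵦ e^(−cᵦd) ⇒ ln(φ₀ₐ/φ₀ᵦ) = (cₐ − cᵦ)·d
d = ln(0.74/0.65) / (0.704 − 0.612) = 0.1297 / 0.092 = 1.410 km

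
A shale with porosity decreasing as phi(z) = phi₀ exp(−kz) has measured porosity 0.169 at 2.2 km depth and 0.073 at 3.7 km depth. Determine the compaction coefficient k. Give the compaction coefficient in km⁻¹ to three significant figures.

0.560 km⁻¹

Athy: phi(z) = phi₀ e^(−kz) ⇒ phi₁/phi₂ = e^{k(z₂−z₁)} ⇒ k = ln(phi₁/phi₂)/(z₂−z₁)
k = ln(0.169/0.073) / (3.7 − 2.2) = ln(2.315) / 1.5 = 0.8394 / 1.5 = 0.5596 km⁻¹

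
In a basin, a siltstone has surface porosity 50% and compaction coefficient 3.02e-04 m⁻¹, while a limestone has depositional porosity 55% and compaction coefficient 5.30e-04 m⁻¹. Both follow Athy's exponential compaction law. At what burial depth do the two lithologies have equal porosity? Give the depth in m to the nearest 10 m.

Working in km (1 km = 1000 m; β in km⁻¹ = β in m⁻¹ × 1000):
Set φ₀ₐ e^(−βₐZ) = φ₀ᵦ e^(−βᵦZ) ⇒ ln(φ₀ₐ/φ₀ᵦ) = (βₐ − βᵦ)·Z
Z = ln(0.5/0.55) / (0.302 − 0.53) = -0.0953 / -0.228 = 0.418 km

420 m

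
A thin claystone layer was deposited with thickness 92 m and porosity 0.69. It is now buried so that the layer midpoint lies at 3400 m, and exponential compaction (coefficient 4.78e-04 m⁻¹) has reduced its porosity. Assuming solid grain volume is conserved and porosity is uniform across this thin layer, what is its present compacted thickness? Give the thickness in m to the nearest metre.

33 m

Working in km (1 km = 1000 m; c in km⁻¹ = c in m⁻¹ × 1000):
Porosity at 3.4 km: n = 0.69·exp(−0.478×3.4) = 0.1358
Solid-volume conservation: h(1−n) = h₀(1−n₀) ⇒ h = h₀·(1−n₀)/(1−n)
h = 0.092 × (1 − 0.69)/(1 − 0.1358) = 0.092 × 0.3587 = 0.0330 km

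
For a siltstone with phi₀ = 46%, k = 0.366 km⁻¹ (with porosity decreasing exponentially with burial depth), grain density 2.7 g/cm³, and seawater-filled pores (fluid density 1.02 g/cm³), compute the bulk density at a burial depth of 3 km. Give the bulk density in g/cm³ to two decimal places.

2.44 g/cm³

Porosity at depth: phi = 0.46·exp(−0.366×3) = 0.46×0.3335 = 0.1534
Bulk density: ρ_b = (1−phi)ρ_g + phi·ρ_f = 0.8466×2.7 + 0.1534×1.02
       = 2.286 + 0.156 = 2.442 g/cm³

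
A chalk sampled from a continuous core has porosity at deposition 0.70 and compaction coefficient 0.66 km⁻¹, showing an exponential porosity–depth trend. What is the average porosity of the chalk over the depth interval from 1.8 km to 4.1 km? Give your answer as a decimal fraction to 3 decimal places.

⟨phi⟩ = (1/(z₂−z₁)) ∫ phi₀ e^(−βz) dz = phi₀·(e^(−β·z₁) − e^(−β·z₂)) / (β·(z₂−z₁))
e^(−0.66×1.8) = 0.3048; e^(−0.66×4.1) = 0.0668
⟨phi⟩ = 0.7 × (0.3048 − 0.0668) / (0.66 × 2.3) = 0.7 × 0.1568 = 0.1098

0.110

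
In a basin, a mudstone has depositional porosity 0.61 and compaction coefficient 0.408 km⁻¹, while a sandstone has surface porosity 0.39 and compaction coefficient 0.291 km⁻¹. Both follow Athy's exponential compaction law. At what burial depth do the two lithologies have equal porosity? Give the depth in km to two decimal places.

3.82 km

Set n₀ₐ e^(−kₐd) = n₀ᵦ e^(−kᵦd) ⇒ ln(n₀ₐ/n₀ᵦ) = (kₐ − kᵦ)·d
d = ln(0.61/0.39) / (0.408 − 0.291) = 0.4473 / 0.117 = 3.823 km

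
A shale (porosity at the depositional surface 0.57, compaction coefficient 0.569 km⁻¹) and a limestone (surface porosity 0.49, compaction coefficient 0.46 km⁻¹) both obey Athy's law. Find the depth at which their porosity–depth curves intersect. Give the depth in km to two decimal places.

Set n₀ₐ e^(−βₐd) = n₀ᵦ e^(−βᵦd) ⇒ ln(n₀ₐ/n₀ᵦ) = (βₐ − βᵦ)·d
d = ln(0.57/0.49) / (0.569 − 0.46) = 0.1512 / 0.109 = 1.387 km

1.39 km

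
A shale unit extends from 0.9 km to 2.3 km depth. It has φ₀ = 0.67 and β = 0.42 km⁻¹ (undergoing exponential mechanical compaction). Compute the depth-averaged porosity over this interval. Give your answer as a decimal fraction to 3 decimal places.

⟨φ⟩ = (1/(z₂−z₁)) ∫ φ₀ e^(−βz) dz = φ₀·(e^(−β·z₁) − e^(−β·z₂)) / (β·(z₂−z₁))
e^(−0.42×0.9) = 0.6852; e^(−0.42×2.3) = 0.3806
⟨φ⟩ = 0.67 × (0.6852 − 0.3806) / (0.42 × 1.4) = 0.67 × 0.5181 = 0.3471

0.347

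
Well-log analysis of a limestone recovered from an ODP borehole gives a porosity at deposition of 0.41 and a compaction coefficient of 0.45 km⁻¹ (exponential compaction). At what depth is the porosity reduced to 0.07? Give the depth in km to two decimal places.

Invert Athy's law: d = ln(φ₀/φ) / β
d = ln(0.41/0.07) / 0.45 = ln(5.857) / 0.45 = 1.7677 / 0.45 = 3.928 km

3.93 km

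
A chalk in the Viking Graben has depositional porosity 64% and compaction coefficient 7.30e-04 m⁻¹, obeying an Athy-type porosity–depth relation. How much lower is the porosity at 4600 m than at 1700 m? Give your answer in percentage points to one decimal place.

Working in km (1 km = 1000 m; β in km⁻¹ = β in m⁻¹ × 1000):
n(1.7) = 0.64·e^(−0.73×1.7) = 0.1850
n(4.6) = 0.64·e^(−0.73×4.6) = 0.0223
Δn = 0.1850 − 0.0223 = 0.1627

16.3 percentage points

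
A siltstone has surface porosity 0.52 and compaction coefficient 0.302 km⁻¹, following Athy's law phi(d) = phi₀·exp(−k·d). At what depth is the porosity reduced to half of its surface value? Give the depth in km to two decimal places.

phi/phi₀ = 1/2 ⇒ exp(−k·d) = 1/2 ⇒ d = ln(2) / k
d = 0.6931 / 0.302 = 2.295 km

2.30 km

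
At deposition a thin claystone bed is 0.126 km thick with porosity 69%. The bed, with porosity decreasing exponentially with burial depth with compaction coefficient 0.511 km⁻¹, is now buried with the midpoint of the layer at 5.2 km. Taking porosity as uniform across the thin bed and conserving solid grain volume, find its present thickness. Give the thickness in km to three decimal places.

Porosity at 5.2 km: n = 0.69·exp(−0.511×5.2) = 0.0484
Solid-volume conservation: h(1−n) = h₀(1−n₀) ⇒ h = h₀·(1−n₀)/(1−n)
h = 0.126 × (1 − 0.69)/(1 − 0.0484) = 0.126 × 0.3258 = 0.0410 km

0.041 km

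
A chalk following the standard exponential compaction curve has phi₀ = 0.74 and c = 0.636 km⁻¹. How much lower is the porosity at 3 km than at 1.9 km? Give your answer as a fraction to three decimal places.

0.111

phi(1.9) = 0.74·e^(−0.636×1.9) = 0.2210
phi(3) = 0.74·e^(−0.636×3) = 0.1098
Δphi = 0.2210 − 0.1098 = 0.1112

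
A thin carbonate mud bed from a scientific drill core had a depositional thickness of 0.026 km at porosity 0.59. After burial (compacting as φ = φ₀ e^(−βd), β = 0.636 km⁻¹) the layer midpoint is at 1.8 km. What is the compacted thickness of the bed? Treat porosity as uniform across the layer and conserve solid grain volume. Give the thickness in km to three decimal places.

0.013 km

Porosity at 1.8 km: φ = 0.59·exp(−0.636×1.8) = 0.1878
Solid-volume conservation: h(1−φ) = h₀(1−φ₀) ⇒ h = h₀·(1−φ₀)/(1−φ)
h = 0.026 × (1 − 0.59)/(1 − 0.1878) = 0.026 × 0.5048 = 0.0131 km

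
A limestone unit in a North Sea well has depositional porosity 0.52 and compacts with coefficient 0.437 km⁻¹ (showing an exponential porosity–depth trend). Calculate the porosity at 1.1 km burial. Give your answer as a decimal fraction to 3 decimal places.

0.322

n = n₀·exp(−β·d) = 0.52 × exp(−0.437 × 1.1) = 0.52 × exp(−0.4807)
  = 0.52 × 0.6184 = 0.3215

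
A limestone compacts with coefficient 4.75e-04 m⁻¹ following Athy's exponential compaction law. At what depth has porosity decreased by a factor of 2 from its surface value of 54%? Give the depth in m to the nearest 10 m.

1460 m

Working in km (1 km = 1000 m; β in km⁻¹ = β in m⁻¹ × 1000):
n/n₀ = 1/2 ⇒ exp(−β·Z) = 1/2 ⇒ Z = ln(2) / β
Z = 0.6931 / 0.475 = 1.459 km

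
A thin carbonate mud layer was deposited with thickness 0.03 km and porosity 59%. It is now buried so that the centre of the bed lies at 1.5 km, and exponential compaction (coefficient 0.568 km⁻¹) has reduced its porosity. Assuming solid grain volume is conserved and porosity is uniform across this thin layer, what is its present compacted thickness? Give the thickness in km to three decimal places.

Porosity at 1.5 km: φ = 0.59·exp(−0.568×1.5) = 0.2517
Solid-volume conservation: h(1−φ) = h₀(1−φ₀) ⇒ h = h₀·(1−φ₀)/(1−φ)
h = 0.03 × (1 − 0.59)/(1 − 0.2517) = 0.03 × 0.5479 = 0.0164 km

0.016 km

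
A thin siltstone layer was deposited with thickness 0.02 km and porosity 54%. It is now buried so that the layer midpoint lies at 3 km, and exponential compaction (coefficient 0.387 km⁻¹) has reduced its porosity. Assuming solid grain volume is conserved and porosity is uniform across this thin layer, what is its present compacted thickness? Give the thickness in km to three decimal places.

0.011 km

Porosity at 3 km: n = 0.54·exp(−0.387×3) = 0.1691
Solid-volume conservation: h(1−n) = h₀(1−n₀) ⇒ h = h₀·(1−n₀)/(1−n)
h = 0.02 × (1 − 0.54)/(1 − 0.1691) = 0.02 × 0.5536 = 0.0111 km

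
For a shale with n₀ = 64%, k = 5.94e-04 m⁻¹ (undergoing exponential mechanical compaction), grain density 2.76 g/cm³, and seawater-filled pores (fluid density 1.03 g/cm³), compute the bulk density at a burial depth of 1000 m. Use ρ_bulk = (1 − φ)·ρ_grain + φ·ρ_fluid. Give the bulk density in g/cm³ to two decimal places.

2.15 g/cm³

Working in km (1 km = 1000 m; k in km⁻¹ = k in m⁻¹ × 1000):
Porosity at depth: n = 0.64·exp(−0.594×1) = 0.64×0.5521 = 0.3534
Bulk density: ρ_b = (1−n)ρ_g + n·ρ_f = 0.6466×2.76 + 0.3534×1.03
       = 1.785 + 0.364 = 2.149 g/cm³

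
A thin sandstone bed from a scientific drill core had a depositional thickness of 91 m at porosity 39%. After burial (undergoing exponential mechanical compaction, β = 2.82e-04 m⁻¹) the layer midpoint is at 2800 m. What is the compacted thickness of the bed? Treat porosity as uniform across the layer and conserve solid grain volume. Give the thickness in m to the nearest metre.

67 m

Working in km (1 km = 1000 m; β in km⁻¹ = β in m⁻¹ × 1000):
Porosity at 2.8 km: phi = 0.39·exp(−0.282×2.8) = 0.1771
Solid-volume conservation: h(1−phi) = h₀(1−phi₀) ⇒ h = h₀·(1−phi₀)/(1−phi)
h = 0.091 × (1 − 0.39)/(1 − 0.1771) = 0.091 × 0.7413 = 0.0675 km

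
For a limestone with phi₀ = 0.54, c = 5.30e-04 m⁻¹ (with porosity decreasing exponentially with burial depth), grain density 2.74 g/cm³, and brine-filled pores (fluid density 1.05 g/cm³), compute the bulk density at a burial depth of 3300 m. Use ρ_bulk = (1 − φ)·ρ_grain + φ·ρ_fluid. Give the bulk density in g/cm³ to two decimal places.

Working in km (1 km = 1000 m; c in km⁻¹ = c in m⁻¹ × 1000):
Porosity at depth: phi = 0.54·exp(−0.53×3.3) = 0.54×0.1739 = 0.0939
Bulk density: ρ_b = (1−phi)ρ_g + phi·ρ_f = 0.9061×2.74 + 0.0939×1.05
       = 2.483 + 0.099 = 2.581 g/cm³

2.58 g/cm³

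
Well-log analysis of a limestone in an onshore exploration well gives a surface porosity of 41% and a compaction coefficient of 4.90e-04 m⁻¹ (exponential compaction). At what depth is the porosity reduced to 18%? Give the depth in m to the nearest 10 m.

Working in km (1 km = 1000 m; c in km⁻¹ = c in m⁻¹ × 1000):
Invert Athy's law: z = ln(phi₀/phi) / c
z = ln(0.41/0.18) / 0.49 = ln(2.278) / 0.49 = 0.8232 / 0.49 = 1.680 km

1680 m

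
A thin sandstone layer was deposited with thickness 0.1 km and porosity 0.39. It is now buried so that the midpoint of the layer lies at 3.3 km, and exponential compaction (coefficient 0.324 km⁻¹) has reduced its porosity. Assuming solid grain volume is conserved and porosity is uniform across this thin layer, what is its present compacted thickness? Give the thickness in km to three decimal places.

Porosity at 3.3 km: phi = 0.39·exp(−0.324×3.3) = 0.1339
Solid-volume conservation: h(1−phi) = h₀(1−phi₀) ⇒ h = h₀·(1−phi₀)/(1−phi)
h = 0.1 × (1 − 0.39)/(1 − 0.1339) = 0.1 × 0.7043 = 0.0704 km

0.070 km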